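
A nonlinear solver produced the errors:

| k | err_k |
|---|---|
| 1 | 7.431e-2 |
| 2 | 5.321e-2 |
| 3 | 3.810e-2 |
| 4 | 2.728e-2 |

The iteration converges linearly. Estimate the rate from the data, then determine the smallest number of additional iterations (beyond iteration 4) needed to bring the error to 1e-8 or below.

Rate ρ ≈ err_4/err_3 = 2.728e-2/3.810e-2 = 0.7160.
After j more steps, err_{4+j} ≈ 2.728e-2·ρ^j; need ρ^j ≤ 1e-8/2.728e-2 = 3.66569e-07.
j ≥ ln(3.66569e-07)/ln(0.7160) = -14.8191/-0.33408 = 44.358.
So 45 more iterations are needed.

45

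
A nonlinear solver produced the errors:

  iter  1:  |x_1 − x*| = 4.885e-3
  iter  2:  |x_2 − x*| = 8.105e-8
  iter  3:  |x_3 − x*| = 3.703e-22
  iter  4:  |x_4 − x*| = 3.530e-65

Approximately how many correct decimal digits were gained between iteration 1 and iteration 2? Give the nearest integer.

Digits gained ≈ log₁₀(|x_1 − x*|/|x_2 − x*|) = log₁₀(4.885e-3/8.105e-8) = log₁₀(60271.4) ≈ 4.780.

5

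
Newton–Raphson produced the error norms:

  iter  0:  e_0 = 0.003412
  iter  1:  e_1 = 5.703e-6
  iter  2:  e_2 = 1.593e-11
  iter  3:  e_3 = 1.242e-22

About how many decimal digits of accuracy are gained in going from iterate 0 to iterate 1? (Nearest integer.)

3

Digits gained ≈ log₁₀(e_0/e_1) = log₁₀(0.003412/5.703e-6) = log₁₀(598.282) ≈ 2.777.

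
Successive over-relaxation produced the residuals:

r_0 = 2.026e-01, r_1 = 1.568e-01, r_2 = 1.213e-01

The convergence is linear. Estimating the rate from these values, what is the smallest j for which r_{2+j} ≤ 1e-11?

Rate ρ ≈ r_2/r_1 = 1.213e-01/1.568e-01 = 0.7736.
After j more steps, r_{2+j} ≈ 1.213e-01·ρ^j; need ρ^j ≤ 1e-11/1.213e-01 = 8.24402e-11.
j ≥ ln(8.24402e-11)/ln(0.7736) = -23.2189/-0.25670 = 90.451.
So 91 more iterations are needed.

91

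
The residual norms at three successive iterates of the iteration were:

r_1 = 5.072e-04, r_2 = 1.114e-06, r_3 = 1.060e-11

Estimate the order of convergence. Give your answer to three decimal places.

p ≈ ln(r_3/r_2) / ln(r_2/r_1)
  = ln(1.060e-11/1.114e-06) / ln(1.114e-06/5.072e-04)
  = ln(9.51526e-06) / ln(0.00219637)
  = -11.562614 / -6.120949 ≈ 1.889023

1.889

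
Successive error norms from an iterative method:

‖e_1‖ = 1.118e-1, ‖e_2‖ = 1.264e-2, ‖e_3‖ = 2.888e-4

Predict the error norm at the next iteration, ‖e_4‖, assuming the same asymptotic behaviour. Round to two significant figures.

4.1e-7

First estimate the order: p ≈ ln(‖e_3‖/‖e_2‖) / ln(‖e_2‖/‖e_1‖) = ln(2.888e-4/1.264e-2)/ln(1.264e-2/1.118e-1) = ln(0.0228481)/ln(0.113059) ≈ 1.7336.
Then ‖e_4‖ ≈ ‖e_3‖·(‖e_3‖/‖e_2‖)^p = 2.888e-4·(0.0228481)^1.7336 = 2.888e-4·0.00142857 ≈ 4.126e-07.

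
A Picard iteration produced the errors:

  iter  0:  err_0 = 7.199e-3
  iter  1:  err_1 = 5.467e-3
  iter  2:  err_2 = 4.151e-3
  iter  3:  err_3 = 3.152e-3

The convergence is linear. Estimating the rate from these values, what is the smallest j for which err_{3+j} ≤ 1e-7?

38

Rate ρ ≈ err_3/err_2 = 3.152e-3/4.151e-3 = 0.7593.
After j more steps, err_{3+j} ≈ 3.152e-3·ρ^j; need ρ^j ≤ 1e-7/3.152e-3 = 3.17259e-05.
j ≥ ln(3.17259e-05)/ln(0.7593) = -10.3584/-0.27536 = 37.618.
So 38 more iterations are needed.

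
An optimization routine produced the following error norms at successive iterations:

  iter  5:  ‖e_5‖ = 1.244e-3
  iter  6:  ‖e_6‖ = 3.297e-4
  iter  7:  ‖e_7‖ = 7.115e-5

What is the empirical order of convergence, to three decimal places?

1.155

p ≈ ln(‖e_7‖/‖e_6‖) / ln(‖e_6‖/‖e_5‖)
  = ln(7.115e-5/3.297e-4) / ln(3.297e-4/1.244e-3)
  = ln(0.215802) / ln(0.265032)
  = -1.533394 / -1.327905 ≈ 1.154747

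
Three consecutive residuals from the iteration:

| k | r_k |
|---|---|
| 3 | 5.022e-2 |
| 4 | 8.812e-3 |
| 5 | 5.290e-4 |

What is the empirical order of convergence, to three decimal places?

1.616

p ≈ ln(r_5/r_4) / ln(r_4/r_3)
  = ln(5.290e-4/8.812e-3) / ln(8.812e-3/5.022e-2)
  = ln(0.0600318) / ln(0.175468)
  = -2.812881 / -1.740299 ≈ 1.616321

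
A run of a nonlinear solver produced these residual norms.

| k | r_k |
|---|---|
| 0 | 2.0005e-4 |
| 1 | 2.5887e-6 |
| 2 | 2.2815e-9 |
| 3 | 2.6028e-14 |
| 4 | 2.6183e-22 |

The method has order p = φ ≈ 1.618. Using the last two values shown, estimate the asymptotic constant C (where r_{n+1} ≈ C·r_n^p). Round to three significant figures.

C ≈ r_4 / r_3^1.618
  = 2.6183e-22 / (2.6028e-14)^1.618
  = 2.6183e-22 / 1.04757e-22 ≈ 2.4994

2.50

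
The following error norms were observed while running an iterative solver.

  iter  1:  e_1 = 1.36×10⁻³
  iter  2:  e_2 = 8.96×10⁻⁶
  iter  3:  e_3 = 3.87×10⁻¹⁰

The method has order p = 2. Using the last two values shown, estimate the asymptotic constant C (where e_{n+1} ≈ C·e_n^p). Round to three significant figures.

C ≈ e_3 / e_2^2
  = 3.87×10⁻¹⁰ / (8.96×10⁻⁶)^2
  = 3.87×10⁻¹⁰ / 8.02816e-11 ≈ 4.8205

4.82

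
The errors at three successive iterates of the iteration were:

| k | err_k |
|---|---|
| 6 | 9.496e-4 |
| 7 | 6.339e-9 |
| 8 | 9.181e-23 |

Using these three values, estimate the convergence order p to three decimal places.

p ≈ ln(err_8/err_7) / ln(err_7/err_6)
  = ln(9.181e-23/6.339e-9) / ln(6.339e-9/9.496e-4)
  = ln(1.44834e-14) / ln(6.67544e-06)
  = -31.865773 / -11.917075 ≈ 2.673959

2.674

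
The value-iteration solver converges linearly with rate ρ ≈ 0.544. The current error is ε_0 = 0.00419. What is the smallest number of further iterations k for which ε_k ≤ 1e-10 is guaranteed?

29

After k steps, ε_k ≈ 0.00419·0.544^k.
Need 0.544^k ≤ 1e-10/0.00419 = 2.38663e-08.
k ≥ ln(2.38663e-08)/ln(0.544) = -17.5508/-0.60881 = 28.828.
Smallest integer k = 29.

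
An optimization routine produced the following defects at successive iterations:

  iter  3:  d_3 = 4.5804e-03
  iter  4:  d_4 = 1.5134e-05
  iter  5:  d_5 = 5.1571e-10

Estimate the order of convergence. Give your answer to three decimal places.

p ≈ ln(d_5/d_4) / ln(d_4/d_3)
  = ln(5.1571e-10/1.5134e-05) / ln(1.5134e-05/4.5804e-03)
  = ln(3.40763e-05) / ln(0.00330408)
  = -10.286908 / -5.712597 ≈ 1.800741

1.801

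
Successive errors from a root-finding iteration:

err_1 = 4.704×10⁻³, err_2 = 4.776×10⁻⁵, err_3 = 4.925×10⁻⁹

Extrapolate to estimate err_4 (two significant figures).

5.2e-17

First estimate the order: p ≈ ln(err_3/err_2) / ln(err_2/err_1) = ln(4.925×10⁻⁹/4.776×10⁻⁵)/ln(4.776×10⁻⁵/4.704×10⁻³) = ln(0.00010312)/ln(0.0101531) ≈ 1.9999.
Then err_4 ≈ err_3·(err_3/err_2)^p = 4.925×10⁻⁹·(0.00010312)^1.9999 = 4.925×10⁻⁹·1.06435e-08 ≈ 5.242e-17.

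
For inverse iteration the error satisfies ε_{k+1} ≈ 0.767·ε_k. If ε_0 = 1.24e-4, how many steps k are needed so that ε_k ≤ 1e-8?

After k steps, ε_k ≈ 1.24e-4·0.767^k.
Need 0.767^k ≤ 1e-8/1.24e-4 = 8.06452e-05.
k ≥ ln(8.06452e-05)/ln(0.767) = -9.4255/-0.26527 = 35.532.
Smallest integer k = 36.

36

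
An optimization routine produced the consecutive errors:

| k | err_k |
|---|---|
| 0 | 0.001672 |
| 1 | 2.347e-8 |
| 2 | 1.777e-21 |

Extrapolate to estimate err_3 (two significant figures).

5.9e-57

First estimate the order: p ≈ ln(err_2/err_1) / ln(err_1/err_0) = ln(1.777e-21/2.347e-8)/ln(2.347e-8/0.001672) = ln(7.57137e-14)/ln(1.40371e-05) ≈ 2.7038.
Then err_3 ≈ err_2·(err_2/err_1)^p = 1.777e-21·(7.57137e-14)^2.7038 = 1.777e-21·3.34127e-36 ≈ 5.937e-57.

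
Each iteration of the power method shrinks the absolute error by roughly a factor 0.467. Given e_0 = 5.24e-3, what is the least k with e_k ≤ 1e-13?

After k steps, e_k ≈ 5.24e-3·0.467^k.
Need 0.467^k ≤ 1e-13/5.24e-3 = 1.9084e-11.
k ≥ ln(1.9084e-11)/ln(0.467) = -24.6822/-0.76143 = 32.416.
Smallest integer k = 33.

33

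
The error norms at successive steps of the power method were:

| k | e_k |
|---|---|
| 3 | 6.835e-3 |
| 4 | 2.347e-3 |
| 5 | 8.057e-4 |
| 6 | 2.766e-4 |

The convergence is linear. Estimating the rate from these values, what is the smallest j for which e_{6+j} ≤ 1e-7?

8

Rate ρ ≈ e_6/e_5 = 2.766e-4/8.057e-4 = 0.3433.
After j more steps, e_{6+j} ≈ 2.766e-4·ρ^j; need ρ^j ≤ 1e-7/2.766e-4 = 0.000361533.
j ≥ ln(0.000361533)/ln(0.3433) = -7.9252/-1.06915 = 7.413.
So 8 more iterations are needed.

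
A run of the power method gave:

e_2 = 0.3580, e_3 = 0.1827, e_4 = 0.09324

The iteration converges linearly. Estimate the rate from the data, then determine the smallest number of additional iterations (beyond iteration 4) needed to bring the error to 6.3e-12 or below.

35

Rate ρ ≈ e_4/e_3 = 0.09324/0.1827 = 0.5103.
After j more steps, e_{4+j} ≈ 0.09324·ρ^j; need ρ^j ≤ 6.3e-12/0.09324 = 6.75676e-11.
j ≥ ln(6.75676e-11)/ln(0.5103) = -23.4179/-0.67276 = 34.809.
So 35 more iterations are needed.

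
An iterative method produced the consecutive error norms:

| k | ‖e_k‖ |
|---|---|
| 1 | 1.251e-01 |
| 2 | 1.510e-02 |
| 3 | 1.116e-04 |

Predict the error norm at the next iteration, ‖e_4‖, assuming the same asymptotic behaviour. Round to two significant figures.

1.3e-9

First estimate the order: p ≈ ln(‖e_3‖/‖e_2‖) / ln(‖e_2‖/‖e_1‖) = ln(1.116e-04/1.510e-02)/ln(1.510e-02/1.251e-01) = ln(0.00739073)/ln(0.120703) ≈ 2.3210.
Then ‖e_4‖ ≈ ‖e_3‖·(‖e_3‖/‖e_2‖)^p = 1.116e-04·(0.00739073)^2.3210 = 1.116e-04·1.13038e-05 ≈ 1.262e-09.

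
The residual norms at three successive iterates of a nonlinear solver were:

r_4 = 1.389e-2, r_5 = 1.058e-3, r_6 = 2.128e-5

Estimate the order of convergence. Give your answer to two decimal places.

1.52

p ≈ ln(r_6/r_5) / ln(r_5/r_4)
  = ln(2.128e-5/1.058e-3) / ln(1.058e-3/1.389e-2)
  = ln(0.0201134) / ln(0.0761699)
  = -3.90637 / -2.57479 ≈ 1.51716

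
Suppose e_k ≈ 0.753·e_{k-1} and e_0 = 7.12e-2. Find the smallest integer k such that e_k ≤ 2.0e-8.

54

After k steps, e_k ≈ 7.12e-2·0.753^k.
Need 0.753^k ≤ 2.0e-8/7.12e-2 = 2.80899e-07.
k ≥ ln(2.80899e-07)/ln(0.753) = -15.0853/-0.28369 = 53.175.
Smallest integer k = 54.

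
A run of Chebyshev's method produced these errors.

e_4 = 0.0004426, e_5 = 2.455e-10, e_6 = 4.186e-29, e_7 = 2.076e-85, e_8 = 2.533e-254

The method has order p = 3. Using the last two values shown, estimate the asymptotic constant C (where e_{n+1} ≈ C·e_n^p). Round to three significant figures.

C ≈ e_8 / e_7^3
  = 2.533e-254 / (2.076e-85)^3
  = 2.533e-254 / 8.94709e-255 ≈ 2.8311

2.83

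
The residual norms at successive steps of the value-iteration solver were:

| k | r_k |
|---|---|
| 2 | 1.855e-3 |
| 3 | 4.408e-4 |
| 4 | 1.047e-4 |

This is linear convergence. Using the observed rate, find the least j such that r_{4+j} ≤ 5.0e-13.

Rate ρ ≈ r_4/r_3 = 1.047e-4/4.408e-4 = 0.2375.
After j more steps, r_{4+j} ≈ 1.047e-4·ρ^j; need ρ^j ≤ 5.0e-13/1.047e-4 = 4.77555e-09.
j ≥ ln(4.77555e-09)/ln(0.2375) = -19.1598/-1.43759 = 13.328.
So 14 more iterations are needed.

14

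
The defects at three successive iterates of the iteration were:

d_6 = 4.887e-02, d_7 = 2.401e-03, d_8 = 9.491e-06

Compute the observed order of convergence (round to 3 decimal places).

1.836

p ≈ ln(d_8/d_7) / ln(d_7/d_6)
  = ln(9.491e-06/2.401e-03) / ln(2.401e-03/4.887e-02)
  = ln(0.00395294) / ln(0.0491303)
  = -5.533296 / -3.013279 ≈ 1.836304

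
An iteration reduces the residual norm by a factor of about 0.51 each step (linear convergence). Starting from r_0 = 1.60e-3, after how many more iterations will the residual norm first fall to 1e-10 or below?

25

After k steps, r_k ≈ 1.60e-3·0.51^k.
Need 0.51^k ≤ 1e-10/1.60e-3 = 6.25e-08.
k ≥ ln(6.25e-08)/ln(0.51) = -16.5881/-0.67334 = 24.636.
Smallest integer k = 25.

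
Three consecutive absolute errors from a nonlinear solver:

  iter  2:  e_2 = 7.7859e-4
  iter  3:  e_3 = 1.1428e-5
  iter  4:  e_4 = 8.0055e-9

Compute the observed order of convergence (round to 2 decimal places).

1.72

p ≈ ln(e_4/e_3) / ln(e_3/e_2)
  = ln(8.0055e-9/1.1428e-5) / ln(1.1428e-5/7.7859e-4)
  = ln(0.000700516) / ln(0.0146778)
  = -7.26369 / -4.22142 ≈ 1.72067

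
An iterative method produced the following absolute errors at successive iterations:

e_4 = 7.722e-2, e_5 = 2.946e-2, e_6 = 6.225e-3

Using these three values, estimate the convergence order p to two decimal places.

p ≈ ln(e_6/e_5) / ln(e_5/e_4)
  = ln(6.225e-3/2.946e-2) / ln(2.946e-2/7.722e-2)
  = ln(0.211303) / ln(0.381507)
  = -1.55446 / -0.96363 ≈ 1.61313

1.61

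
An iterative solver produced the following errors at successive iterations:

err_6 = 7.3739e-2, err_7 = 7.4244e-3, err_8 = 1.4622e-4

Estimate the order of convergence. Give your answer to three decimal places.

1.711

p ≈ ln(err_8/err_7) / ln(err_7/err_6)
  = ln(1.4622e-4/7.4244e-3) / ln(7.4244e-3/7.3739e-2)
  = ln(0.0196945) / ln(0.100685)
  = -3.927416 / -2.295758 ≈ 1.710727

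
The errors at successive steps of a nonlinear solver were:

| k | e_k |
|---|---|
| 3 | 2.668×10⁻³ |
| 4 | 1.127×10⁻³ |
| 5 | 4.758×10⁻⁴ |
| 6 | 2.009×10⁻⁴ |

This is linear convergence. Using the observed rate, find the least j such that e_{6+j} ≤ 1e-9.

15

Rate ρ ≈ e_6/e_5 = 2.009×10⁻⁴/4.758×10⁻⁴ = 0.4222.
After j more steps, e_{6+j} ≈ 2.009×10⁻⁴·ρ^j; need ρ^j ≤ 1e-9/2.009×10⁻⁴ = 4.9776e-06.
j ≥ ln(4.9776e-06)/ln(0.4222) = -12.2106/-0.86228 = 14.161.
So 15 more iterations are needed.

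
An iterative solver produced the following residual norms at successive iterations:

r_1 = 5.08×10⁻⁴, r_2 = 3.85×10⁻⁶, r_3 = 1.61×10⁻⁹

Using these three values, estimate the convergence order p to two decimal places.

1.59

p ≈ ln(r_3/r_2) / ln(r_2/r_1)
  = ln(1.61×10⁻⁹/3.85×10⁻⁶) / ln(3.85×10⁻⁶/5.08×10⁻⁴)
  = ln(0.000418182) / ln(0.00757874)
  = -7.77959 / -4.88241 ≈ 1.59339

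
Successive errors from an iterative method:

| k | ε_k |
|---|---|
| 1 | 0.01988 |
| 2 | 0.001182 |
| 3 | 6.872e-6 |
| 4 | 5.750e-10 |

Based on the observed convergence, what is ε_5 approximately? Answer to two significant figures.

First estimate the order: p ≈ ln(ε_4/ε_3) / ln(ε_3/ε_2) = ln(5.750e-10/6.872e-6)/ln(6.872e-6/0.001182) = ln(8.36729e-05)/ln(0.00581387) ≈ 1.8239.
Then ε_5 ≈ ε_4·(ε_4/ε_3)^p = 5.750e-10·(8.36729e-05)^1.8239 = 5.750e-10·3.65765e-08 ≈ 2.103e-17.

2.1e-17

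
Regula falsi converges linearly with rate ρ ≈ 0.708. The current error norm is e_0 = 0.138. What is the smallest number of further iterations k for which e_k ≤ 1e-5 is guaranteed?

28

After k steps, e_k ≈ 0.138·0.708^k.
Need 0.708^k ≤ 1e-5/0.138 = 7.24638e-05.
k ≥ ln(7.24638e-05)/ln(0.708) = -9.5324/-0.34531 = 27.605.
Smallest integer k = 28.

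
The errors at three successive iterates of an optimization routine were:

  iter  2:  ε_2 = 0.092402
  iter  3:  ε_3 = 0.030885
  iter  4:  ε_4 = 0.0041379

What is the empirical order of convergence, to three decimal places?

1.834

p ≈ ln(ε_4/ε_3) / ln(ε_3/ε_2)
  = ln(0.0041379/0.030885) / ln(0.030885/0.092402)
  = ln(0.133978) / ln(0.334246)
  = -2.010080 / -1.095878 ≈ 1.834219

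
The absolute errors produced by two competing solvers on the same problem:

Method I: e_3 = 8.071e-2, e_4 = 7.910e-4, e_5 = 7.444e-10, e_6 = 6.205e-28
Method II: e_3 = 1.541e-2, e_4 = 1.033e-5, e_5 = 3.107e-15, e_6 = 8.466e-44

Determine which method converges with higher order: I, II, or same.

Method I: p ≈ ln(6.205e-28/7.444e-10)/ln(7.444e-10/7.910e-4) ≈ 3.00.
Method II: p ≈ ln(8.466e-44/3.107e-15)/ln(3.107e-15/1.033e-5) ≈ 3.00.
Both orders ≈ 3.0 — effectively the same.

same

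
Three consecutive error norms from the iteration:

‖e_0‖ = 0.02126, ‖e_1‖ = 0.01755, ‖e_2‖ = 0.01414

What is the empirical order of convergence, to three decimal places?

p ≈ ln(‖e_2‖/‖e_1‖) / ln(‖e_1‖/‖e_0‖)
  = ln(0.01414/0.01755) / ln(0.01755/0.02126)
  = ln(0.805698) / ln(0.825494)
  = -0.216046 / -0.191773 ≈ 1.126572

1.127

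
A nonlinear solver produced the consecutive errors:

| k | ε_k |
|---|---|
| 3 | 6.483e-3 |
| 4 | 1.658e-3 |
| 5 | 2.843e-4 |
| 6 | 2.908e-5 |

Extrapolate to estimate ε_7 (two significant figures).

First estimate the order: p ≈ ln(ε_6/ε_5) / ln(ε_5/ε_4) = ln(2.908e-5/2.843e-4)/ln(2.843e-4/1.658e-3) = ln(0.102286)/ln(0.171472) ≈ 1.2930.
Then ε_7 ≈ ε_6·(ε_6/ε_5)^p = 2.908e-5·(0.102286)^1.2930 = 2.908e-5·0.0524436 ≈ 1.525e-06.

1.5e-6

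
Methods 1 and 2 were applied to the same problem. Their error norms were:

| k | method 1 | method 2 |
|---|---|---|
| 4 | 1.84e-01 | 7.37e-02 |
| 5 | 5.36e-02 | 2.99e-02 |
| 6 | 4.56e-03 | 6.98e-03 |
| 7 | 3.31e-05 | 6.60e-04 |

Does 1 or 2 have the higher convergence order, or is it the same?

1

Method 1: p ≈ ln(3.31e-05/4.56e-03)/ln(4.56e-03/5.36e-02) ≈ 2.00.
Method 2: p ≈ ln(6.60e-04/6.98e-03)/ln(6.98e-03/2.99e-02) ≈ 1.62.
Method 1 has the higher order (≈2.0 vs ≈1.6).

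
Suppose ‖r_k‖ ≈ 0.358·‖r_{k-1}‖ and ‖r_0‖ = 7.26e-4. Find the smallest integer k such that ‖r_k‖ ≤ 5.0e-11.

After k steps, ‖r_k‖ ≈ 7.26e-4·0.358^k.
Need 0.358^k ≤ 5.0e-11/7.26e-4 = 6.88705e-08.
k ≥ ln(6.88705e-08)/ln(0.358) = -16.4910/-1.02722 = 16.054.
Smallest integer k = 17.

17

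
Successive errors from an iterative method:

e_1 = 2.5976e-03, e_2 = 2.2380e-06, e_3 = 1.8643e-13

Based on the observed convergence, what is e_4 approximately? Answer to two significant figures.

8.3e-30

First estimate the order: p ≈ ln(e_3/e_2) / ln(e_2/e_1) = ln(1.8643e-13/2.2380e-06)/ln(2.2380e-06/2.5976e-03) = ln(8.33021e-08)/ln(0.000861565) ≈ 2.3100.
Then e_4 ≈ e_3·(e_3/e_2)^p = 1.8643e-13·(8.33021e-08)^2.3100 = 1.8643e-13·4.43318e-17 ≈ 8.265e-30.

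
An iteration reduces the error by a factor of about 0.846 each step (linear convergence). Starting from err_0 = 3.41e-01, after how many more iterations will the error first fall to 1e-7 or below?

After k steps, err_k ≈ 3.41e-01·0.846^k.
Need 0.846^k ≤ 1e-7/3.41e-01 = 2.93255e-07.
k ≥ ln(2.93255e-07)/ln(0.846) = -15.0422/-0.16724 = 89.944.
Smallest integer k = 90.

90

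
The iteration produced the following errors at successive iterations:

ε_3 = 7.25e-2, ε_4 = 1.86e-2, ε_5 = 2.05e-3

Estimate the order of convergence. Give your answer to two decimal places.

p ≈ ln(ε_5/ε_4) / ln(ε_4/ε_3)
  = ln(2.05e-3/1.86e-2) / ln(1.86e-2/7.25e-2)
  = ln(0.110215) / ln(0.256552)
  = -2.20532 / -1.36042 ≈ 1.62106

1.62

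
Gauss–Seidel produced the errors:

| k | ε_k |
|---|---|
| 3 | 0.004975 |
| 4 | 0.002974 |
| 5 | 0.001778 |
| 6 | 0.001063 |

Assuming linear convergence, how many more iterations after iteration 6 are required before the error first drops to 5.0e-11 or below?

Rate ρ ≈ ε_6/ε_5 = 0.001063/0.001778 = 0.5979.
After j more steps, ε_{6+j} ≈ 0.001063·ρ^j; need ρ^j ≤ 5.0e-11/0.001063 = 4.70367e-08.
j ≥ ln(4.70367e-08)/ln(0.5979) = -16.8723/-0.51433 = 32.804.
So 33 more iterations are needed.

33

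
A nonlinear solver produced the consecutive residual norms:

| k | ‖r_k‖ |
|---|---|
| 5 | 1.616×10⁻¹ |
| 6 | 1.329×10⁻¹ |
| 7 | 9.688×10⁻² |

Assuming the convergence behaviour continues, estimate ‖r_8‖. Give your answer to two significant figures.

5.8e-2

First estimate the order: p ≈ ln(‖r_7‖/‖r_6‖) / ln(‖r_6‖/‖r_5‖) = ln(9.688×10⁻²/1.329×10⁻¹)/ln(1.329×10⁻¹/1.616×10⁻¹) = ln(0.728969)/ln(0.822401) ≈ 1.6168.
Then ‖r_8‖ ≈ ‖r_7‖·(‖r_7‖/‖r_6‖)^p = 9.688×10⁻²·(0.728969)^1.6168 = 9.688×10⁻²·0.59983 ≈ 0.05811.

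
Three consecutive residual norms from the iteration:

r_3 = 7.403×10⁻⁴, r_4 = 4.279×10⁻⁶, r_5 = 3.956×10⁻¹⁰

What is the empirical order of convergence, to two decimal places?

1.80

p ≈ ln(r_5/r_4) / ln(r_4/r_3)
  = ln(3.956×10⁻¹⁰/4.279×10⁻⁶) / ln(4.279×10⁻⁶/7.403×10⁻⁴)
  = ln(9.24515e-05) / ln(0.00578009)
  = -9.28883 / -5.15334 ≈ 1.80249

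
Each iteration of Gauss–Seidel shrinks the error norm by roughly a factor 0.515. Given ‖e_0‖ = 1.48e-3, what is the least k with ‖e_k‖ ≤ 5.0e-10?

After k steps, ‖e_k‖ ≈ 1.48e-3·0.515^k.
Need 0.515^k ≤ 5.0e-10/1.48e-3 = 3.37838e-07.
k ≥ ln(3.37838e-07)/ln(0.515) = -14.9007/-0.66359 = 22.455.
Smallest integer k = 23.

23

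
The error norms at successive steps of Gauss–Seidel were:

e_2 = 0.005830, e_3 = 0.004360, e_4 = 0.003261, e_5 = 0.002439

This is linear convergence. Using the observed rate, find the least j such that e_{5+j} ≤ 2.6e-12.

72

Rate ρ ≈ e_5/e_4 = 0.002439/0.003261 = 0.7479.
After j more steps, e_{5+j} ≈ 0.002439·ρ^j; need ρ^j ≤ 2.6e-12/0.002439 = 1.06601e-09.
j ≥ ln(1.06601e-09)/ln(0.7479) = -20.6593/-0.29049 = 71.119.
So 72 more iterations are needed.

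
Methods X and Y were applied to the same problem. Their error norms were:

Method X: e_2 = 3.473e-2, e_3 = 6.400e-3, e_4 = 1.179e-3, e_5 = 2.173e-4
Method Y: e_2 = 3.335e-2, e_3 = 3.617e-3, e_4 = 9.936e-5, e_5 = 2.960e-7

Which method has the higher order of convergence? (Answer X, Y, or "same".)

Method X: p ≈ ln(2.173e-4/1.179e-3)/ln(1.179e-3/6.400e-3) ≈ 1.00.
Method Y: p ≈ ln(2.960e-7/9.936e-5)/ln(9.936e-5/3.617e-3) ≈ 1.62.
Method Y has the higher order (≈1.6 vs ≈1.0).

Y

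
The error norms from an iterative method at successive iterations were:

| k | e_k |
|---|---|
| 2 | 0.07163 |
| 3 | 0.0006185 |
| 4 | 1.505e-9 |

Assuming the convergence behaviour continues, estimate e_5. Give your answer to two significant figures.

First estimate the order: p ≈ ln(e_4/e_3) / ln(e_3/e_2) = ln(1.505e-9/0.0006185)/ln(0.0006185/0.07163) = ln(2.43331e-06)/ln(0.00863465) ≈ 2.7202.
Then e_5 ≈ e_4·(e_4/e_3)^p = 1.505e-9·(2.43331e-06)^2.7202 = 1.505e-9·5.36209e-16 ≈ 8.07e-25.

8.1e-25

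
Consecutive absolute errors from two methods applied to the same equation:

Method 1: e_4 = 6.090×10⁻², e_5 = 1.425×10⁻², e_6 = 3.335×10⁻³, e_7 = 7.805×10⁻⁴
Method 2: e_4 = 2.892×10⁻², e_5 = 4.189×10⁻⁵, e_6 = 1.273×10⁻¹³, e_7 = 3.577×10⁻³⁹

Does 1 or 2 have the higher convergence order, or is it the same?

2

Method 1: p ≈ ln(7.805×10⁻⁴/3.335×10⁻³)/ln(3.335×10⁻³/1.425×10⁻²) ≈ 1.00.
Method 2: p ≈ ln(3.577×10⁻³⁹/1.273×10⁻¹³)/ln(1.273×10⁻¹³/4.189×10⁻⁵) ≈ 3.00.
Method 2 has the higher order (≈3.0 vs ≈1.0).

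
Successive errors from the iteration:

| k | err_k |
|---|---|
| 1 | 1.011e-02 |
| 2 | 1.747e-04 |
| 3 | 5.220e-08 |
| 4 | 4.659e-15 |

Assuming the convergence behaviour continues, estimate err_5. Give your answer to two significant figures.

3.7e-29

First estimate the order: p ≈ ln(err_4/err_3) / ln(err_3/err_2) = ln(4.659e-15/5.220e-08)/ln(5.220e-08/1.747e-04) = ln(8.92529e-08)/ln(0.000298798) ≈ 2.0000.
Then err_5 ≈ err_4·(err_4/err_3)^p = 4.659e-15·(8.92529e-08)^2.0000 = 4.659e-15·7.96608e-15 ≈ 3.711e-29.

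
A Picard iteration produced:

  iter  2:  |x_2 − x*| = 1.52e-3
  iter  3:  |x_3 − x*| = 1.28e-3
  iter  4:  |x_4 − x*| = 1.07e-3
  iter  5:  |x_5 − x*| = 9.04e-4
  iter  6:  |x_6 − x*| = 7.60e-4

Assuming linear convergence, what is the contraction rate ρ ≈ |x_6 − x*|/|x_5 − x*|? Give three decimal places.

0.841

ρ ≈ |x_6 − x*|/|x_5 − x*| = 7.60e-4/9.04e-4 = 0.84071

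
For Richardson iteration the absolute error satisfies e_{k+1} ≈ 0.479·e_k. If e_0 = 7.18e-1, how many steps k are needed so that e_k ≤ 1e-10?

After k steps, e_k ≈ 7.18e-1·0.479^k.
Need 0.479^k ≤ 1e-10/7.18e-1 = 1.39276e-10.
k ≥ ln(1.39276e-10)/ln(0.479) = -22.6946/-0.73605 = 30.833.
Smallest integer k = 31.

31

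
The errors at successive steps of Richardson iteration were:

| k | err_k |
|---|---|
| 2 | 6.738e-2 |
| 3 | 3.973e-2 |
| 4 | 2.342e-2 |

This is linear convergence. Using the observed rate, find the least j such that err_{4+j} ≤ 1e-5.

Rate ρ ≈ err_4/err_3 = 2.342e-2/3.973e-2 = 0.5895.
After j more steps, err_{4+j} ≈ 2.342e-2·ρ^j; need ρ^j ≤ 1e-5/2.342e-2 = 0.000426985.
j ≥ ln(0.000426985)/ln(0.5895) = -7.7588/-0.52848 = 14.681.
So 15 more iterations are needed.

15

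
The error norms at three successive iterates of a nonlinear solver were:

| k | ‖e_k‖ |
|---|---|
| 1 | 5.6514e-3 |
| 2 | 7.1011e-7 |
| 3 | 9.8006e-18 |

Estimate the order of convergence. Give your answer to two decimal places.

2.78

p ≈ ln(‖e_3‖/‖e_2‖) / ln(‖e_2‖/‖e_1‖)
  = ln(9.8006e-18/7.1011e-7) / ln(7.1011e-7/5.6514e-3)
  = ln(1.38015e-11) / ln(0.000125652)
  = -25.00624 / -8.98199 ≈ 2.78404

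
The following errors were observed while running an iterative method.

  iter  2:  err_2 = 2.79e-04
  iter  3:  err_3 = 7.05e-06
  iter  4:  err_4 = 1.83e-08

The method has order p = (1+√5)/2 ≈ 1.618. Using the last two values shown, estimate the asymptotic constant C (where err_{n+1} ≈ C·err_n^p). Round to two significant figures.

C ≈ err_4 / err_3^1.618
  = 1.83e-08 / (7.05e-06)^1.618
  = 1.83e-08 / 4.61711e-09 ≈ 3.9635

4.0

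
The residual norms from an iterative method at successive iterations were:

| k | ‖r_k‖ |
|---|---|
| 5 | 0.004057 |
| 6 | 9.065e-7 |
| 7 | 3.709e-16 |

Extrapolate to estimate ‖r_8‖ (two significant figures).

2.7e-40

First estimate the order: p ≈ ln(‖r_7‖/‖r_6‖) / ln(‖r_6‖/‖r_5‖) = ln(3.709e-16/9.065e-7)/ln(9.065e-7/0.004057) = ln(4.09156e-10)/ln(0.000223441) ≈ 2.5715.
Then ‖r_8‖ ≈ ‖r_7‖·(‖r_7‖/‖r_6‖)^p = 3.709e-16·(4.09156e-10)^2.5715 = 3.709e-16·7.21892e-25 ≈ 2.677e-40.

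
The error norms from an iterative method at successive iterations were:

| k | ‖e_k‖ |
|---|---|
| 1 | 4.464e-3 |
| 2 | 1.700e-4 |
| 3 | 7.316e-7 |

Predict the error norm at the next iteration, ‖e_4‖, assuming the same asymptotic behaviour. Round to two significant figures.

8.3e-11

First estimate the order: p ≈ ln(‖e_3‖/‖e_2‖) / ln(‖e_2‖/‖e_1‖) = ln(7.316e-7/1.700e-4)/ln(1.700e-4/4.464e-3) = ln(0.00430353)/ln(0.0380824) ≈ 1.6672.
Then ‖e_4‖ ≈ ‖e_3‖·(‖e_3‖/‖e_2‖)^p = 7.316e-7·(0.00430353)^1.6672 = 7.316e-7·0.000113531 ≈ 8.306e-11.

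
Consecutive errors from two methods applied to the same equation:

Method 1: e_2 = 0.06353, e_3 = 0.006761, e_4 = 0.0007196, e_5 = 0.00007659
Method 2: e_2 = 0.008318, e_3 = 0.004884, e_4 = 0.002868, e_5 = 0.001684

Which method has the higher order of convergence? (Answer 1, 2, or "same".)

same

Method 1: p ≈ ln(0.00007659/0.0007196)/ln(0.0007196/0.006761) ≈ 1.00.
Method 2: p ≈ ln(0.001684/0.002868)/ln(0.002868/0.004884) ≈ 1.00.
Both orders ≈ 1.0 — effectively the same.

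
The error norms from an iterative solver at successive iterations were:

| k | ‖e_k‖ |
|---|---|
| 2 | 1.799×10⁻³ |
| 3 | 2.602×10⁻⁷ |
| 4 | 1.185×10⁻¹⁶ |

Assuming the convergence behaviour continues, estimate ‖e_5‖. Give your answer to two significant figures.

2.2e-39

First estimate the order: p ≈ ln(‖e_4‖/‖e_3‖) / ln(‖e_3‖/‖e_2‖) = ln(1.185×10⁻¹⁶/2.602×10⁻⁷)/ln(2.602×10⁻⁷/1.799×10⁻³) = ln(4.55419e-10)/ln(0.000144636) ≈ 2.4329.
Then ‖e_5‖ ≈ ‖e_4‖·(‖e_4‖/‖e_3‖)^p = 1.185×10⁻¹⁶·(4.55419e-10)^2.4329 = 1.185×10⁻¹⁶·1.87434e-23 ≈ 2.221e-39.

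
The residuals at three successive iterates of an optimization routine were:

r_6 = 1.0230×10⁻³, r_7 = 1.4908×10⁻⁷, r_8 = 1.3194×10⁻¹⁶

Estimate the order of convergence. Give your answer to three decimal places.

p ≈ ln(r_8/r_7) / ln(r_7/r_6)
  = ln(1.3194×10⁻¹⁶/1.4908×10⁻⁷) / ln(1.4908×10⁻⁷/1.0230×10⁻³)
  = ln(8.85028e-10) / ln(0.000145728)
  = -20.845402 / -8.833769 ≈ 2.359740

2.360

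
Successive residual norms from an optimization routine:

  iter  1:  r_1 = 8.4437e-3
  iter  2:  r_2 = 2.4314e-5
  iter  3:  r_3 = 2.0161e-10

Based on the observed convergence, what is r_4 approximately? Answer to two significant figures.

1.4e-20

First estimate the order: p ≈ ln(r_3/r_2) / ln(r_2/r_1) = ln(2.0161e-10/2.4314e-5)/ln(2.4314e-5/8.4437e-3) = ln(8.29193e-06)/ln(0.00287954) ≈ 2.0000.
Then r_4 ≈ r_3·(r_3/r_2)^p = 2.0161e-10·(8.29193e-06)^2.0000 = 2.0161e-10·6.87561e-11 ≈ 1.386e-20.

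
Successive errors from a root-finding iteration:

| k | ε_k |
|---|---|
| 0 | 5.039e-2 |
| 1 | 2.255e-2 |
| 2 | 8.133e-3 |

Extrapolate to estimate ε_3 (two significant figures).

First estimate the order: p ≈ ln(ε_2/ε_1) / ln(ε_1/ε_0) = ln(8.133e-3/2.255e-2)/ln(2.255e-2/5.039e-2) = ln(0.360665)/ln(0.447509) ≈ 1.2683.
Then ε_3 ≈ ε_2·(ε_2/ε_1)^p = 8.133e-3·(0.360665)^1.2683 = 8.133e-3·0.274331 ≈ 0.002231.

2.2e-3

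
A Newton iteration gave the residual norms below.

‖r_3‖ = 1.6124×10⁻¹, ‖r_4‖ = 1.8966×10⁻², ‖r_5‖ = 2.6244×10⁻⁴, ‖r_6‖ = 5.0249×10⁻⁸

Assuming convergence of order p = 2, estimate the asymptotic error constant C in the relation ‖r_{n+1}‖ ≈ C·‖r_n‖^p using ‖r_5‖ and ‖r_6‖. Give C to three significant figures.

0.730

C ≈ ‖r_6‖ / ‖r_5‖^2
  = 5.0249×10⁻⁸ / (2.6244×10⁻⁴)^2
  = 5.0249×10⁻⁸ / 6.88748e-08 ≈ 0.72957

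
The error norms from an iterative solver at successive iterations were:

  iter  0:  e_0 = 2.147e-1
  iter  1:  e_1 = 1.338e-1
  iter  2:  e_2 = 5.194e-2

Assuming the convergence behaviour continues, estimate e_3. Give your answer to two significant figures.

7.8e-3

First estimate the order: p ≈ ln(e_2/e_1) / ln(e_1/e_0) = ln(5.194e-2/1.338e-1)/ln(1.338e-1/2.147e-1) = ln(0.388191)/ln(0.623195) ≈ 2.0010.
Then e_3 ≈ e_2·(e_2/e_1)^p = 5.194e-2·(0.388191)^2.0010 = 5.194e-2·0.15055 ≈ 0.00782.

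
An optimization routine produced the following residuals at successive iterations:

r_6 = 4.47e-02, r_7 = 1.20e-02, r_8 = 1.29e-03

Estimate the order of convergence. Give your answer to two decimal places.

1.70

p ≈ ln(r_8/r_7) / ln(r_7/r_6)
  = ln(1.29e-03/1.20e-02) / ln(1.20e-02/4.47e-02)
  = ln(0.1075) / ln(0.268456)
  = -2.23026 / -1.31507 ≈ 1.69592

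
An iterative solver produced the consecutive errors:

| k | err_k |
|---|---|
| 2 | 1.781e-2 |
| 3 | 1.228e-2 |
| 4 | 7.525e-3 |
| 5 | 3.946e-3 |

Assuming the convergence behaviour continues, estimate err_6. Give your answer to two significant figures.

1.7e-3

First estimate the order: p ≈ ln(err_5/err_4) / ln(err_4/err_3) = ln(3.946e-3/7.525e-3)/ln(7.525e-3/1.228e-2) = ln(0.524385)/ln(0.612785) ≈ 1.3181.
Then err_6 ≈ err_5·(err_5/err_4)^p = 3.946e-3·(0.524385)^1.3181 = 3.946e-3·0.427042 ≈ 0.001685.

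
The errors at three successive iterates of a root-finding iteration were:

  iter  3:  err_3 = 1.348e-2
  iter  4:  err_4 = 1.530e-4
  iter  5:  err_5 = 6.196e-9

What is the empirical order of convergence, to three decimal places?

p ≈ ln(err_5/err_4) / ln(err_4/err_3)
  = ln(6.196e-9/1.530e-4) / ln(1.530e-4/1.348e-2)
  = ln(4.04967e-05) / ln(0.0113501)
  = -10.114290 / -4.478529 ≈ 2.258396

2.258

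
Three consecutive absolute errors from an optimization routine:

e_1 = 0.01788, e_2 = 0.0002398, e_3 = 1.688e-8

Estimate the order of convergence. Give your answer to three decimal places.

2.218

p ≈ ln(e_3/e_2) / ln(e_2/e_1)
  = ln(1.688e-8/0.0002398) / ln(0.0002398/0.01788)
  = ln(7.0392e-05) / ln(0.0134116)
  = -9.561431 / -4.311635 ≈ 2.217588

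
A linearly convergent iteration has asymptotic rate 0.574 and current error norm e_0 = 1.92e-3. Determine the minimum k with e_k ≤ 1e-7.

After k steps, e_k ≈ 1.92e-3·0.574^k.
Need 0.574^k ≤ 1e-7/1.92e-3 = 5.20833e-05.
k ≥ ln(5.20833e-05)/ln(0.574) = -9.8627/-0.55513 = 17.766.
Smallest integer k = 18.

18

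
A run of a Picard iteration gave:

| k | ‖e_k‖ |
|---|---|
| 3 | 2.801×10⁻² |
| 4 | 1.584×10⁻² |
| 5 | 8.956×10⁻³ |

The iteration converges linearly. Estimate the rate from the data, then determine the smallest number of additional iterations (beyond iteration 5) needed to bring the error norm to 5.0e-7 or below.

18

Rate ρ ≈ ‖e_5‖/‖e_4‖ = 8.956×10⁻³/1.584×10⁻² = 0.5654.
After j more steps, ‖e_{5+j}‖ ≈ 8.956×10⁻³·ρ^j; need ρ^j ≤ 5.0e-7/8.956×10⁻³ = 5.58285e-05.
j ≥ ln(5.58285e-05)/ln(0.5654) = -9.7932/-0.57022 = 17.174.
So 18 more iterations are needed.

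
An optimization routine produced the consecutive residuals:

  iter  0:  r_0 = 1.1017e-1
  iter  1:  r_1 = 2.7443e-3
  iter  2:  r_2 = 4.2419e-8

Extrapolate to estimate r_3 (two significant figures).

First estimate the order: p ≈ ln(r_2/r_1) / ln(r_1/r_0) = ln(4.2419e-8/2.7443e-3)/ln(2.7443e-3/1.1017e-1) = ln(1.54571e-05)/ln(0.0249097) ≈ 3.0000.
Then r_3 ≈ r_2·(r_2/r_1)^p = 4.2419e-8·(1.54571e-05)^3.0000 = 4.2419e-8·3.69304e-15 ≈ 1.567e-22.

1.6e-22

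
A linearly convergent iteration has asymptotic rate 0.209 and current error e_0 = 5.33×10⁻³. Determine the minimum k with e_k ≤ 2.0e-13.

After k steps, e_k ≈ 5.33×10⁻³·0.209^k.
Need 0.209^k ≤ 2.0e-13/5.33×10⁻³ = 3.75235e-11.
k ≥ ln(3.75235e-11)/ln(0.209) = -24.0061/-1.56542 = 15.335.
Smallest integer k = 16.

16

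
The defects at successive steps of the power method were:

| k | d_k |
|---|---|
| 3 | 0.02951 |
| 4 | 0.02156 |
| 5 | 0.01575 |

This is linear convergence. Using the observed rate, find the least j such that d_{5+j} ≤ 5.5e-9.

48

Rate ρ ≈ d_5/d_4 = 0.01575/0.02156 = 0.7305.
After j more steps, d_{5+j} ≈ 0.01575·ρ^j; need ρ^j ≤ 5.5e-9/0.01575 = 3.49206e-07.
j ≥ ln(3.49206e-07)/ln(0.7305) = -14.8676/-0.31403 = 47.345.
So 48 more iterations are needed.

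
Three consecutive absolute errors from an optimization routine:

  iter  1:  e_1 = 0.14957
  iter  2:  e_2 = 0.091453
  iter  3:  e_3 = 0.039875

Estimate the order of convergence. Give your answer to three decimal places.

p ≈ ln(e_3/e_2) / ln(e_2/e_1)
  = ln(0.039875/0.091453) / ln(0.091453/0.14957)
  = ln(0.436016) / ln(0.611439)
  = -0.830076 / -0.491940 ≈ 1.687352

1.687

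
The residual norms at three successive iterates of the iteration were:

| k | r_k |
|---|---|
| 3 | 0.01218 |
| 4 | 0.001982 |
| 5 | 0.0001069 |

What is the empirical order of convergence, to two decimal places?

1.61

p ≈ ln(r_5/r_4) / ln(r_4/r_3)
  = ln(0.0001069/0.001982) / ln(0.001982/0.01218)
  = ln(0.0539354) / ln(0.162726)
  = -2.91997 / -1.81569 ≈ 1.60819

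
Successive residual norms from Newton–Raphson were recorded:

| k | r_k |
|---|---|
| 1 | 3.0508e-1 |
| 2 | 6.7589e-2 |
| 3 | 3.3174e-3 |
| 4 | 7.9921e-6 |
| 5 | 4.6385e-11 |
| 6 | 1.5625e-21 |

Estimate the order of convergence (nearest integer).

Consecutive ratios: r_6/r_5 = 1.5625e-21/4.6385e-11 = 3.36855e-11, r_5/r_4 = 4.6385e-11/7.9921e-6 = 5.80386e-06.
p ≈ ln(3.36855e-11)/ln(5.80386e-06) = -24.1140/-12.0570 ≈ 2.00.
So the convergence is quadratic (order 2).

2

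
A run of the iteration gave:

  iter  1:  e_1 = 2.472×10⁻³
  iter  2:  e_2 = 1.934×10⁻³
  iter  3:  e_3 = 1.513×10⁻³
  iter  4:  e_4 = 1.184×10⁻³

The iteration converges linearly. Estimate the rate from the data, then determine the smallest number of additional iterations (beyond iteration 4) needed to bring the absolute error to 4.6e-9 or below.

Rate ρ ≈ e_4/e_3 = 1.184×10⁻³/1.513×10⁻³ = 0.7826.
After j more steps, e_{4+j} ≈ 1.184×10⁻³·ρ^j; need ρ^j ≤ 4.6e-9/1.184×10⁻³ = 3.88514e-06.
j ≥ ln(3.88514e-06)/ln(0.7826) = -12.4584/-0.24513 = 50.824.
So 51 more iterations are needed.

51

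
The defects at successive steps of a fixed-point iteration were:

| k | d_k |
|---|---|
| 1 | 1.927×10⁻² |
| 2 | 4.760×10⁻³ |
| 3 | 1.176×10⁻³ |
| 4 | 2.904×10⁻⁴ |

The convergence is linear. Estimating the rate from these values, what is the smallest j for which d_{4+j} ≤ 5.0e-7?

Rate ρ ≈ d_4/d_3 = 2.904×10⁻⁴/1.176×10⁻³ = 0.2469.
After j more steps, d_{4+j} ≈ 2.904×10⁻⁴·ρ^j; need ρ^j ≤ 5.0e-7/2.904×10⁻⁴ = 0.00172176.
j ≥ ln(0.00172176)/ln(0.2469) = -6.3644/-1.39877 = 4.550.
So 5 more iterations are needed.

5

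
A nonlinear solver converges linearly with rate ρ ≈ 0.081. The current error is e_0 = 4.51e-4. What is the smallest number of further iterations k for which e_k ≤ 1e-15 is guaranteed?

After k steps, e_k ≈ 4.51e-4·0.081^k.
Need 0.081^k ≤ 1e-15/4.51e-4 = 2.21729e-12.
k ≥ ln(2.21729e-12)/ln(0.081) = -26.8347/-2.51331 = 10.677.
Smallest integer k = 11.

11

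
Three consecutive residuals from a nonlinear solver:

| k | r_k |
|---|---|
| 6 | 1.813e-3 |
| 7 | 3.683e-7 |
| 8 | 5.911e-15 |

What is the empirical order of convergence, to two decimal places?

2.11

p ≈ ln(r_8/r_7) / ln(r_7/r_6)
  = ln(5.911e-15/3.683e-7) / ln(3.683e-7/1.813e-3)
  = ln(1.60494e-08) / ln(0.000203144)
  = -17.94759 / -8.50160 ≈ 2.11108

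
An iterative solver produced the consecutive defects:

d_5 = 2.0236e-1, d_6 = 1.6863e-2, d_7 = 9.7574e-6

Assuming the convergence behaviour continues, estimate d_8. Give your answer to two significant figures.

1.9e-15

First estimate the order: p ≈ ln(d_7/d_6) / ln(d_6/d_5) = ln(9.7574e-6/1.6863e-2)/ln(1.6863e-2/2.0236e-1) = ln(0.000578628)/ln(0.0833317) ≈ 3.0000.
Then d_8 ≈ d_7·(d_7/d_6)^p = 9.7574e-6·(0.000578628)^3.0000 = 9.7574e-6·1.93731e-10 ≈ 1.89e-15.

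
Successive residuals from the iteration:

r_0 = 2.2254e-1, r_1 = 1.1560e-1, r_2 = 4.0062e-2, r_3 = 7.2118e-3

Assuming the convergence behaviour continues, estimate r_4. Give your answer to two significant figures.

4.5e-4

First estimate the order: p ≈ ln(r_3/r_2) / ln(r_2/r_1) = ln(7.2118e-3/4.0062e-2)/ln(4.0062e-2/1.1560e-1) = ln(0.180016)/ln(0.346557) ≈ 1.6181.
Then r_4 ≈ r_3·(r_3/r_2)^p = 7.2118e-3·(0.180016)^1.6181 = 7.2118e-3·0.0623762 ≈ 0.0004498.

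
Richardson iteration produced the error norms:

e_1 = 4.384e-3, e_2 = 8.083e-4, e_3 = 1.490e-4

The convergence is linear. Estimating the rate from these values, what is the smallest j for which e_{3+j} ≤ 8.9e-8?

Rate ρ ≈ e_3/e_2 = 1.490e-4/8.083e-4 = 0.1843.
After j more steps, e_{3+j} ≈ 1.490e-4·ρ^j; need ρ^j ≤ 8.9e-8/1.490e-4 = 0.000597315.
j ≥ ln(0.000597315)/ln(0.1843) = -7.4231/-1.69119 = 4.389.
So 5 more iterations are needed.

5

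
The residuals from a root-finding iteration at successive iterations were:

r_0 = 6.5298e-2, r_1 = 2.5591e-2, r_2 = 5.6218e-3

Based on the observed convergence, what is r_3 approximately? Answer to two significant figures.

First estimate the order: p ≈ ln(r_2/r_1) / ln(r_1/r_0) = ln(5.6218e-3/2.5591e-2)/ln(2.5591e-2/6.5298e-2) = ln(0.219679)/ln(0.391911) ≈ 1.6180.
Then r_3 ≈ r_2·(r_2/r_1)^p = 5.6218e-3·(0.219679)^1.6180 = 5.6218e-3·0.0861021 ≈ 0.000484.

4.8e-4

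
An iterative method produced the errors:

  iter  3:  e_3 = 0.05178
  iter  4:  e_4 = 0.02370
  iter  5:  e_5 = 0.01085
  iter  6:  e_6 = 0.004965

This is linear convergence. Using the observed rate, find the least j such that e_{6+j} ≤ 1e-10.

23

Rate ρ ≈ e_6/e_5 = 0.004965/0.01085 = 0.4576.
After j more steps, e_{6+j} ≈ 0.004965·ρ^j; need ρ^j ≤ 1e-10/0.004965 = 2.0141e-08.
j ≥ ln(2.0141e-08)/ln(0.4576) = -17.7205/-0.78176 = 22.667.
So 23 more iterations are needed.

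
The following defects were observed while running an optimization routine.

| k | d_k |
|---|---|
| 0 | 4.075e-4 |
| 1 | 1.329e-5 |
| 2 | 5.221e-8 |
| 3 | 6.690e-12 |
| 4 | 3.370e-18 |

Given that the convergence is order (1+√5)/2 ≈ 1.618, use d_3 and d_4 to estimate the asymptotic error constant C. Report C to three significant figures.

C ≈ d_4 / d_3^1.618
  = 3.370e-18 / (6.690e-12)^1.618
  = 3.370e-18 / 8.30882e-19 ≈ 4.0559

4.06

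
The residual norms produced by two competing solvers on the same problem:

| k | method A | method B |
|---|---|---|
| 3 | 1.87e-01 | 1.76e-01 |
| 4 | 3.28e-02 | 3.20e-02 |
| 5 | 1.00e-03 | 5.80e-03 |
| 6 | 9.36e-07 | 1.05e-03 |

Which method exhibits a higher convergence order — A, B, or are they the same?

Method A: p ≈ ln(9.36e-07/1.00e-03)/ln(1.00e-03/3.28e-02) ≈ 2.00.
Method B: p ≈ ln(1.05e-03/5.80e-03)/ln(5.80e-03/3.20e-02) ≈ 1.00.
Method A has the higher order (≈2.0 vs ≈1.0).

A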